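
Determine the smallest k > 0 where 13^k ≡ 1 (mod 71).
70

71 is prime, so ord(13) divides φ(71) = 70.
Divisors of 70: 1, 2, 5, 7, 10, 14, 35, 70.
Repeated squaring: 13^1 ≡ 13, 13^2 ≡ 27, 13^4 ≡ 19, 13^8 ≡ 6, 13^16 ≡ 36, 13^32 ≡ 18, 13^64 ≡ 40 (mod 71).
Test 13^d mod 71 for each divisor d in increasing order:
13^1 ≡ 13
13^2 ≡ 27
13^5 = 13^4·13^1 ≡ 34
13^7 = 13^4·13^2·13^1 ≡ 66
13^10 = 13^8·13^2 ≡ 20
13^14 = 13^8·13^4·13^2 ≡ 25
13^35 = 13^32·13^2·13^1 ≡ 70
13^70 = 13^64·13^4·13^2 ≡ 1  ← first divisor giving 1
The order is 70.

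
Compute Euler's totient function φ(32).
16

32 = 2^5
φ(n) = n × ∏(1 - 1/p) for each prime p dividing n
φ(32) = 32 × (1 - 1/2) = 16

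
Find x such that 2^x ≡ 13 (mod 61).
40

Baby-step giant-step with step n = ⌈√61⌉ = 8.
Baby steps 2^j mod 61 (j:value) for j=0..7: 0:1, 1:2, 2:4, 3:8, 4:16, 5:32, 6:3, 7:6.
Giant-step multiplier: 2^(-8) ≡ 2^(60-8) = 2^52 ≡ 56 (mod 61).
Giant steps γ_i = 13·56^i mod 61: γ_0=13, γ_1=57, γ_2=20, γ_3=22, γ_4=12, γ_5=1 (in table at j=0).
x = i·n + j = 5·8 + 0 = 40.
Check: 2^40 ≡ 13 (mod 61).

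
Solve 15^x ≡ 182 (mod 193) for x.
123

Baby-step giant-step with step n = ⌈√193⌉ = 14.
Baby steps 15^j mod 193 (j:value) for j=0..13: 0:1, 1:15, 2:32, 3:94, 4:59, 5:113, 6:151, 7:142, 8:7, 9:105, 10:31, 11:79, 12:27, 13:19.
Giant-step multiplier: 15^(-14) ≡ 15^(192-14) = 15^178 ≡ 107 (mod 193).
Giant steps γ_i = 182·107^i mod 193: γ_0=182, γ_1=174, γ_2=90, γ_3=173, γ_4=176, γ_5=111, γ_6=104, γ_7=127, γ_8=79 (in table at j=11).
x = i·n + j = 8·14 + 11 = 123.
Check: 15^123 ≡ 182 (mod 193).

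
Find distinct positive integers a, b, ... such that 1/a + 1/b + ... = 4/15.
1/4 + 1/60

Greedy algorithm:
4/15: ceiling(15/4) = 4, use 1/4
1/60: ceiling(60/1) = 60, use 1/60
Result: 4/15 = 1/4 + 1/60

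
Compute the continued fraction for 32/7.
[4; 1, 1, 3]

Euclidean algorithm steps:
32 = 4 × 7 + 4
7 = 1 × 4 + 3
4 = 1 × 3 + 1
3 = 3 × 1 + 0
Continued fraction: [4; 1, 1, 3]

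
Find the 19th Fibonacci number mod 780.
281

Matrix identity: Q^n = [[F_(n+1), F_n], [F_n, F_(n-1)]] with Q = [[1,1],[1,0]].
n = 19 = 10011₂. Square-and-multiply, entries mod 780:
Q^1 = [[1,1],[1,0]]
Q^2 = (Q^1)² = [[2,1],[1,1]]
Q^4 = (Q^2)² = [[5,3],[3,2]]
Q^9 = (Q^4)²·Q = [[55,34],[34,21]]
Q^19 = (Q^9)²·Q = [[525,281],[281,244]]
F_19 mod 780 = Q^19[0][1] = 281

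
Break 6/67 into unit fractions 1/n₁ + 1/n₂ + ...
1/12 + 1/161 + 1/129444

Greedy algorithm:
6/67: ceiling(67/6) = 12, use 1/12
5/804: ceiling(804/5) = 161, use 1/161
1/129444: ceiling(129444/1) = 129444, use 1/129444
Result: 6/67 = 1/12 + 1/161 + 1/129444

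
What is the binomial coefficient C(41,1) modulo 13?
2

Using Lucas' theorem:
Write n=41 and k=1 in base 13:
n in base 13: [3, 2]
k in base 13: [0, 1]
C(41,1) mod 13 = ∏ C(n_i, k_i) mod 13
Digit binomials (mod 13): C(3,0) = 1; C(2,1) = 2
Product: 1 × 2 = 2 ≡ 2 (mod 13)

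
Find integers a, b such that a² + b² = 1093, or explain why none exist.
2² + 33² (a=2, b=33)

Factorization: 1093 = 1093
By Fermat: n is sum of two squares iff every prime p ≡ 3 (mod 4) appears to even power.
All primes ≡ 3 (mod 4) appear to even power.
Search a = 0, 1, 2, … for 1093 - a² a perfect square: first hit at a = 2: 1093 - 4 = 1089 = 33².
1093 = 2² + 33² = 4 + 1089 ✓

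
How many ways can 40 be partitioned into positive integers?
37338

p(n) counts ways to write n as a sum of positive integers (order ignored).
Euler's pentagonal recurrence: p(k) = p(k-1) + p(k-2) - p(k-5) - p(k-7) + p(k-12) + p(k-15) - ... (offsets j(3j∓1)/2, signs ++--, p(0)=1, p(<0)=0).
DP table for k = 0..39: p(0)=1, p(1)=1, p(2)=2, p(3)=3, p(4)=5, p(5)=7, p(6)=11, p(7)=15, p(8)=22, p(9)=30, p(10)=42, p(11)=56, p(12)=77, p(13)=101, p(14)=135, p(15)=176, p(16)=231, p(17)=297, p(18)=385, p(19)=490, p(20)=627, p(21)=792, p(22)=1002, p(23)=1255, p(24)=1575, p(25)=1958, p(26)=2436, p(27)=3010, p(28)=3718, p(29)=4565, p(30)=5604, p(31)=6842, p(32)=8349, p(33)=10143, p(34)=12310, p(35)=14883, p(36)=17977, p(37)=21637, p(38)=26015, p(39)=31185.
Final step: p(40) = p(39) + p(38) - p(35) - p(33) + p(28) + p(25) - p(18) - p(14) + p(5) + p(0)
= 31185 + 26015 - 14883 - 10143 + 3718 + 1958 - 385 - 135 + 7 + 1
= 37338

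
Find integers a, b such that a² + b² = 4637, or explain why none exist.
34² + 59² (a=34, b=59)

Factorization: 4637 = 4637
By Fermat: n is sum of two squares iff every prime p ≡ 3 (mod 4) appears to even power.
All primes ≡ 3 (mod 4) appear to even power.
Search a = 0, 1, 2, … for 4637 - a² a perfect square: first hit at a = 34: 4637 - 1156 = 3481 = 59².
4637 = 34² + 59² = 1156 + 3481 ✓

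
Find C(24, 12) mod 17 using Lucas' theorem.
0

Using Lucas' theorem:
Write n=24 and k=12 in base 17:
n in base 17: [1, 7]
k in base 17: [0, 12]
C(24,12) mod 17 = ∏ C(n_i, k_i) mod 17
Digit binomials (mod 17): C(1,0) = 1; C(7,12) = 0 (k_i > n_i)
Product: 1 × 0 = 0 ≡ 0 (mod 17)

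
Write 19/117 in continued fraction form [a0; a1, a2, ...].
[0; 6, 6, 3]

Euclidean algorithm steps:
19 = 0 × 117 + 19
117 = 6 × 19 + 3
19 = 6 × 3 + 1
3 = 3 × 1 + 0
Continued fraction: [0; 6, 6, 3]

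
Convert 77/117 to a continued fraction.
[0; 1, 1, 1, 12, 3]

Euclidean algorithm steps:
77 = 0 × 117 + 77
117 = 1 × 77 + 40
77 = 1 × 40 + 37
40 = 1 × 37 + 3
37 = 12 × 3 + 1
3 = 3 × 1 + 0
Continued fraction: [0; 1, 1, 1, 12, 3]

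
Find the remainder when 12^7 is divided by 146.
50

Repeated squaring. Binary of 7 = 111.
12^1 ≡ 12 (mod 146); 12^2 ≡ 144 (mod 146); 12^4 ≡ 4 (mod 146)
12^7 = 12^1 × 12^2 × 12^4 ≡ 50 (mod 146)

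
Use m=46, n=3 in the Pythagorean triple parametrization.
(2107, 276, 2125)

Euclid's formula: a = m² - n², b = 2mn, c = m² + n²
m = 46, n = 3
a = 46² - 3² = 2116 - 9 = 2107
b = 2 × 46 × 3 = 276
c = 46² + 3² = 2116 + 9 = 2125
Verification: 2107² + 276² = 4439449 + 76176 = 4515625 = 2125² ✓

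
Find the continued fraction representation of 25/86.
[0; 3, 2, 3, 1, 2]

Euclidean algorithm steps:
25 = 0 × 86 + 25
86 = 3 × 25 + 11
25 = 2 × 11 + 3
11 = 3 × 3 + 2
3 = 1 × 2 + 1
2 = 2 × 1 + 0
Continued fraction: [0; 3, 2, 3, 1, 2]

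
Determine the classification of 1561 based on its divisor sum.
deficient

Proper divisors of 1561: sum = 1 + 7 + 223 = 231
Since 231 < 1561, 1561 is deficient.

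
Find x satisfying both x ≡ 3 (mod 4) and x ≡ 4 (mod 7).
11

Using Chinese Remainder Theorem:
M = 4 × 7 = 28
M1 = 7, M2 = 4
y1 = 7^(-1) mod 4 = 3
y2 = 4^(-1) mod 7 = 2
x = (3×7×3 + 4×4×2) mod 28 = 11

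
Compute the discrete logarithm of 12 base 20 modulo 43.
31

Baby-step giant-step with step n = ⌈√43⌉ = 7.
Baby steps 20^j mod 43 (j:value) for j=0..6: 0:1, 1:20, 2:13, 3:2, 4:40, 5:26, 6:4.
Giant-step multiplier: 20^(-7) ≡ 20^(42-7) = 20^35 ≡ 7 (mod 43).
Giant steps γ_i = 12·7^i mod 43: γ_0=12, γ_1=41, γ_2=29, γ_3=31, γ_4=2 (in table at j=3).
x = i·n + j = 4·7 + 3 = 31.
Check: 20^31 ≡ 12 (mod 43).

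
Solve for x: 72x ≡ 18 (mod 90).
x ≡ 4 (mod 5)

gcd(72, 90) = 18, which divides 18, so solutions exist.
Divide through by 18: 4x ≡ 1 (mod 5).
Find 4^(-1) mod 5 by the extended Euclidean algorithm:
5 = 1 × 4 + 1  ⟹  1 = (1)·5 + (-1)·4
So (-1)·4 ≡ 1 (mod 5), i.e. 4^(-1) ≡ -1 ≡ 4 (mod 5).
x ≡ 4 × 1 = 4 ≡ 4 (mod 5).
Check: 72 × 4 = 288 ≡ 18 (mod 90).
x ≡ 4 (mod 5), giving 18 solutions mod 90.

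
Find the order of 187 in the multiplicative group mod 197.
49

197 is prime, so ord(187) divides φ(197) = 196.
Divisors of 196: 1, 2, 4, 7, 14, 28, 49, 98, 196.
Repeated squaring: 187^1 ≡ 187, 187^2 ≡ 100, 187^4 ≡ 150, 187^8 ≡ 42, 187^16 ≡ 188, 187^32 ≡ 81, 187^64 ≡ 60, 187^128 ≡ 54 (mod 197).
Test 187^d mod 197 for each divisor d in increasing order:
187^1 ≡ 187
187^2 ≡ 100
187^4 ≡ 150
187^7 = 187^4·187^2·187^1 ≡ 114
187^14 = 187^8·187^4·187^2 ≡ 191
187^28 = 187^16·187^8·187^4 ≡ 36
187^49 = 187^32·187^16·187^1 ≡ 1  ← first divisor giving 1
The order is 49.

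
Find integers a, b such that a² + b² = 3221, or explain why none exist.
14² + 55² (a=14, b=55)

Factorization: 3221 = 3221
By Fermat: n is sum of two squares iff every prime p ≡ 3 (mod 4) appears to even power.
All primes ≡ 3 (mod 4) appear to even power.
Search a = 0, 1, 2, … for 3221 - a² a perfect square: first hit at a = 14: 3221 - 196 = 3025 = 55².
3221 = 14² + 55² = 196 + 3025 ✓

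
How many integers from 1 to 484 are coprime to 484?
220

484 = 2^2 × 11^2
φ(n) = n × ∏(1 - 1/p) for each prime p dividing n
φ(484) = 484 × (1 - 1/2) × (1 - 1/11) = 220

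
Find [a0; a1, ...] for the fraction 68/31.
[2; 5, 6]

Euclidean algorithm steps:
68 = 2 × 31 + 6
31 = 5 × 6 + 1
6 = 6 × 1 + 0
Continued fraction: [2; 5, 6]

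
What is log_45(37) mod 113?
39

Baby-step giant-step with step n = ⌈√113⌉ = 11.
Baby steps 45^j mod 113 (j:value) for j=0..10: 0:1, 1:45, 2:104, 3:47, 4:81, 5:29, 6:62, 7:78, 8:7, 9:89, 10:50.
Giant-step multiplier: 45^(-11) ≡ 45^(112-11) = 45^101 ≡ 79 (mod 113).
Giant steps γ_i = 37·79^i mod 113: γ_0=37, γ_1=98, γ_2=58, γ_3=62 (in table at j=6).
x = i·n + j = 3·11 + 6 = 39.
Check: 45^39 ≡ 37 (mod 113).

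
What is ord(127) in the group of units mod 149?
37

149 is prime, so ord(127) divides φ(149) = 148.
Divisors of 148: 1, 2, 4, 37, 74, 148.
Repeated squaring: 127^1 ≡ 127, 127^2 ≡ 37, 127^4 ≡ 28, 127^8 ≡ 39, 127^16 ≡ 31, 127^32 ≡ 67, 127^64 ≡ 19, 127^128 ≡ 63 (mod 149).
Test 127^d mod 149 for each divisor d in increasing order:
127^1 ≡ 127
127^2 ≡ 37
127^4 ≡ 28
127^37 = 127^32·127^4·127^1 ≡ 1  ← first divisor giving 1
The order is 37.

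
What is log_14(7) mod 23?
3

Baby-step giant-step with step n = ⌈√23⌉ = 5.
Baby steps 14^j mod 23 (j:value) for j=0..4: 0:1, 1:14, 2:12, 3:7, 4:6.
h = 7 is already in the table at j=3, so x = 3.
Check: 14^3 ≡ 7 (mod 23).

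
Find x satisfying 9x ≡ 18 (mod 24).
x ≡ 2 (mod 8)

gcd(9, 24) = 3, which divides 18, so solutions exist.
Divide through by 3: 3x ≡ 6 (mod 8).
Find 3^(-1) mod 8 by the extended Euclidean algorithm:
8 = 2 × 3 + 2  ⟹  2 = (1)·8 + (-2)·3
3 = 1 × 2 + 1  ⟹  1 = (-1)·8 + (3)·3
So (3)·3 ≡ 1 (mod 8), i.e. 3^(-1) ≡ 3 (mod 8).
x ≡ 3 × 6 = 18 ≡ 2 (mod 8).
Check: 9 × 2 = 18 ≡ 18 (mod 24).
x ≡ 2 (mod 8), giving 3 solutions mod 24.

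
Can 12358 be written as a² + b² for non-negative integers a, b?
Not possible

Factorization: 12358 = 2 × 37 × 167
By Fermat: n is sum of two squares iff every prime p ≡ 3 (mod 4) appears to even power.
Prime(s) ≡ 3 (mod 4) with odd exponent: [(167, 1)]
Therefore 12358 cannot be expressed as a² + b².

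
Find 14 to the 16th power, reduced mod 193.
192

Repeated squaring. Binary of 16 = 10000.
14^1 ≡ 14 (mod 193); 14^2 ≡ 3 (mod 193); 14^4 ≡ 9 (mod 193); 14^8 ≡ 81 (mod 193); 14^16 ≡ 192 (mod 193)
14^16 = 14^16 ≡ 192 (mod 193)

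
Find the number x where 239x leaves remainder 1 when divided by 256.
15

gcd(239, 256) = 1, so the inverse exists.
Extended Euclidean algorithm on (256, 239):
256 = 1 × 239 + 17  ⟹  17 = (1)·256 + (-1)·239
239 = 14 × 17 + 1  ⟹  1 = (-14)·256 + (15)·239
So (15)·239 ≡ 1 (mod 256), i.e. 239^(-1) ≡ 15 (mod 256).
Check: 239 × 15 = 3585 ≡ 1 (mod 256)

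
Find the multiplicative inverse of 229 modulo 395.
69

gcd(229, 395) = 1, so the inverse exists.
Extended Euclidean algorithm on (395, 229):
395 = 1 × 229 + 166  ⟹  166 = (1)·395 + (-1)·229
229 = 1 × 166 + 63  ⟹  63 = (-1)·395 + (2)·229
166 = 2 × 63 + 40  ⟹  40 = (3)·395 + (-5)·229
63 = 1 × 40 + 23  ⟹  23 = (-4)·395 + (7)·229
40 = 1 × 23 + 17  ⟹  17 = (7)·395 + (-12)·229
23 = 1 × 17 + 6  ⟹  6 = (-11)·395 + (19)·229
17 = 2 × 6 + 5  ⟹  5 = (29)·395 + (-50)·229
6 = 1 × 5 + 1  ⟹  1 = (-40)·395 + (69)·229
So (69)·229 ≡ 1 (mod 395), i.e. 229^(-1) ≡ 69 (mod 395).
Check: 229 × 69 = 15801 ≡ 1 (mod 395)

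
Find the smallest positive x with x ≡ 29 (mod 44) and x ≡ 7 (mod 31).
689

Using Chinese Remainder Theorem:
M = 44 × 31 = 1364
M1 = 31, M2 = 44
y1 = 31^(-1) mod 44 = 27
y2 = 44^(-1) mod 31 = 12
x = (29×31×27 + 7×44×12) mod 1364 = 689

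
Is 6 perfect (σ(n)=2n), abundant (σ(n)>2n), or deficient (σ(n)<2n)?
perfect

Proper divisors of 6: sum = 1 + 2 + 3 = 6
Since 6 = 6, 6 is perfect.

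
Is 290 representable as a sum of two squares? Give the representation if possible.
1² + 17² (a=1, b=17)

Factorization: 290 = 2 × 5 × 29
By Fermat: n is sum of two squares iff every prime p ≡ 3 (mod 4) appears to even power.
All primes ≡ 3 (mod 4) appear to even power.
Search a = 0, 1, 2, … for 290 - a² a perfect square: first hit at a = 1: 290 - 1 = 289 = 17².
290 = 1² + 17² = 1 + 289 ✓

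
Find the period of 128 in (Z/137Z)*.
68

137 is prime, so ord(128) divides φ(137) = 136.
Divisors of 136: 1, 2, 4, 8, 17, 34, 68, 136.
Repeated squaring: 128^1 ≡ 128, 128^2 ≡ 81, 128^4 ≡ 122, 128^8 ≡ 88, 128^16 ≡ 72, 128^32 ≡ 115, 128^64 ≡ 73, 128^128 ≡ 123 (mod 137).
Test 128^d mod 137 for each divisor d in increasing order:
128^1 ≡ 128
128^2 ≡ 81
128^4 ≡ 122
128^8 ≡ 88
128^17 = 128^16·128^1 ≡ 37
128^34 = 128^32·128^2 ≡ 136
128^68 = 128^64·128^4 ≡ 1  ← first divisor giving 1
The order is 68.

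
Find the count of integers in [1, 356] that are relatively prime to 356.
176

356 = 2^2 × 89
φ(n) = n × ∏(1 - 1/p) for each prime p dividing n
φ(356) = 356 × (1 - 1/2) × (1 - 1/89) = 176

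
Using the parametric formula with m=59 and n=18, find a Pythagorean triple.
(3157, 2124, 3805)

Euclid's formula: a = m² - n², b = 2mn, c = m² + n²
m = 59, n = 18
a = 59² - 18² = 3481 - 324 = 3157
b = 2 × 59 × 18 = 2124
c = 59² + 18² = 3481 + 324 = 3805
Verification: 3157² + 2124² = 9966649 + 4511376 = 14478025 = 3805² ✓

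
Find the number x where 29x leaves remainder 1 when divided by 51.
44

gcd(29, 51) = 1, so the inverse exists.
Extended Euclidean algorithm on (51, 29):
51 = 1 × 29 + 22  ⟹  22 = (1)·51 + (-1)·29
29 = 1 × 22 + 7  ⟹  7 = (-1)·51 + (2)·29
22 = 3 × 7 + 1  ⟹  1 = (4)·51 + (-7)·29
So (-7)·29 ≡ 1 (mod 51), i.e. 29^(-1) ≡ -7 ≡ 44 (mod 51).
Check: 29 × 44 = 1276 ≡ 1 (mod 51)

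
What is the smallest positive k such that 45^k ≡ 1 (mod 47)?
46

47 is prime, so ord(45) divides φ(47) = 46.
Divisors of 46: 1, 2, 23, 46.
Repeated squaring: 45^1 ≡ 45, 45^2 ≡ 4, 45^4 ≡ 16, 45^8 ≡ 21, 45^16 ≡ 18, 45^32 ≡ 42 (mod 47).
Test 45^d mod 47 for each divisor d in increasing order:
45^1 ≡ 45
45^2 ≡ 4
45^23 = 45^16·45^4·45^2·45^1 ≡ 46
45^46 = 45^32·45^8·45^4·45^2 ≡ 1  ← first divisor giving 1
The order is 46.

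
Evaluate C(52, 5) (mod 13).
0

Using Lucas' theorem:
Write n=52 and k=5 in base 13:
n in base 13: [4, 0]
k in base 13: [0, 5]
C(52,5) mod 13 = ∏ C(n_i, k_i) mod 13
Digit binomials (mod 13): C(4,0) = 1; C(0,5) = 0 (k_i > n_i)
Product: 1 × 0 = 0 ≡ 0 (mod 13)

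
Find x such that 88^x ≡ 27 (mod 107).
72

Baby-step giant-step with step n = ⌈√107⌉ = 11.
Baby steps 88^j mod 107 (j:value) for j=0..10: 0:1, 1:88, 2:40, 3:96, 4:102, 5:95, 6:14, 7:55, 8:25, 9:60, 10:37.
Giant-step multiplier: 88^(-11) ≡ 88^(106-11) = 88^95 ≡ 7 (mod 107).
Giant steps γ_i = 27·7^i mod 107: γ_0=27, γ_1=82, γ_2=39, γ_3=59, γ_4=92, γ_5=2, γ_6=14 (in table at j=6).
x = i·n + j = 6·11 + 6 = 72.
Check: 88^72 ≡ 27 (mod 107).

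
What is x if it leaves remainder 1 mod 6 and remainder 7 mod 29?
7

Using Chinese Remainder Theorem:
M = 6 × 29 = 174
M1 = 29, M2 = 6
y1 = 29^(-1) mod 6 = 5
y2 = 6^(-1) mod 29 = 5
x = (1×29×5 + 7×6×5) mod 174 = 7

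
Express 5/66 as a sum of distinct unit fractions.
1/14 + 1/231

Greedy algorithm:
5/66: ceiling(66/5) = 14, use 1/14
1/231: ceiling(231/1) = 231, use 1/231
Result: 5/66 = 1/14 + 1/231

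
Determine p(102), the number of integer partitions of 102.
241265379

p(n) counts ways to write n as a sum of positive integers (order ignored).
Euler's pentagonal recurrence: p(k) = p(k-1) + p(k-2) - p(k-5) - p(k-7) + p(k-12) + p(k-15) - ... (offsets j(3j∓1)/2, signs ++--, p(0)=1, p(<0)=0).
DP table for k = 0..101: p(0)=1, p(1)=1, p(2)=2, p(3)=3, p(4)=5, p(5)=7, p(6)=11, p(7)=15, p(8)=22, p(9)=30, p(10)=42, p(11)=56, p(12)=77, p(13)=101, p(14)=135, p(15)=176, p(16)=231, p(17)=297, p(18)=385, p(19)=490, p(20)=627, p(21)=792, p(22)=1002, p(23)=1255, p(24)=1575, p(25)=1958, p(26)=2436, p(27)=3010, p(28)=3718, p(29)=4565, p(30)=5604, p(31)=6842, p(32)=8349, p(33)=10143, p(34)=12310, p(35)=14883, p(36)=17977, p(37)=21637, p(38)=26015, p(39)=31185, p(40)=37338, p(41)=44583, p(42)=53174, p(43)=63261, p(44)=75175, p(45)=89134, p(46)=105558, p(47)=124754, p(48)=147273, p(49)=173525, p(50)=204226, p(51)=239943, p(52)=281589, p(53)=329931, p(54)=386155, p(55)=451276, p(56)=526823, p(57)=614154, p(58)=715220, p(59)=831820, p(60)=966467, p(61)=1121505, p(62)=1300156, p(63)=1505499, p(64)=1741630, p(65)=2012558, p(66)=2323520, p(67)=2679689, p(68)=3087735, p(69)=3554345, p(70)=4087968, p(71)=4697205, p(72)=5392783, p(73)=6185689, p(74)=7089500, p(75)=8118264, p(76)=9289091, p(77)=10619863, p(78)=12132164, p(79)=13848650, p(80)=15796476, p(81)=18004327, p(82)=20506255, p(83)=23338469, p(84)=26543660, p(85)=30167357, p(86)=34262962, p(87)=38887673, p(88)=44108109, p(89)=49995925, p(90)=56634173, p(91)=64112359, p(92)=72533807, p(93)=82010177, p(94)=92669720, p(95)=104651419, p(96)=118114304, p(97)=133230930, p(98)=150198136, p(99)=169229875, p(100)=190569292, p(101)=214481126.
Final step: p(102) = p(101) + p(100) - p(97) - p(95) + p(90) + p(87) - p(80) - p(76) + p(67) + p(62) - p(51) - p(45) + p(32) + p(25) - p(10) - p(2)
= 214481126 + 190569292 - 133230930 - 104651419 + 56634173 + 38887673 - 15796476 - 9289091 + 2679689 + 1300156 - 239943 - 89134 + 8349 + 1958 - 42 - 2
= 241265379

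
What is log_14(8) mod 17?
10

Baby-step giant-step with step n = ⌈√17⌉ = 5.
Baby steps 14^j mod 17 (j:value) for j=0..4: 0:1, 1:14, 2:9, 3:7, 4:13.
Giant-step multiplier: 14^(-5) ≡ 14^(16-5) = 14^11 ≡ 10 (mod 17).
Giant steps γ_i = 8·10^i mod 17: γ_0=8, γ_1=12, γ_2=1 (in table at j=0).
x = i·n + j = 2·5 + 0 = 10.
Check: 14^10 ≡ 8 (mod 17).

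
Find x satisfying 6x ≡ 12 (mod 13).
x ≡ 2 (mod 13)

gcd(6, 13) = 1, which divides 12, so solutions exist.
Find 6^(-1) mod 13 by the extended Euclidean algorithm:
13 = 2 × 6 + 1  ⟹  1 = (1)·13 + (-2)·6
So (-2)·6 ≡ 1 (mod 13), i.e. 6^(-1) ≡ -2 ≡ 11 (mod 13).
x ≡ 11 × 12 = 132 ≡ 2 (mod 13).
Check: 6 × 2 = 12 ≡ 12 (mod 13).
Unique solution: x ≡ 2 (mod 13)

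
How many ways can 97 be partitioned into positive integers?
133230930

p(n) counts ways to write n as a sum of positive integers (order ignored).
Euler's pentagonal recurrence: p(k) = p(k-1) + p(k-2) - p(k-5) - p(k-7) + p(k-12) + p(k-15) - ... (offsets j(3j∓1)/2, signs ++--, p(0)=1, p(<0)=0).
DP table for k = 0..96: p(0)=1, p(1)=1, p(2)=2, p(3)=3, p(4)=5, p(5)=7, p(6)=11, p(7)=15, p(8)=22, p(9)=30, p(10)=42, p(11)=56, p(12)=77, p(13)=101, p(14)=135, p(15)=176, p(16)=231, p(17)=297, p(18)=385, p(19)=490, p(20)=627, p(21)=792, p(22)=1002, p(23)=1255, p(24)=1575, p(25)=1958, p(26)=2436, p(27)=3010, p(28)=3718, p(29)=4565, p(30)=5604, p(31)=6842, p(32)=8349, p(33)=10143, p(34)=12310, p(35)=14883, p(36)=17977, p(37)=21637, p(38)=26015, p(39)=31185, p(40)=37338, p(41)=44583, p(42)=53174, p(43)=63261, p(44)=75175, p(45)=89134, p(46)=105558, p(47)=124754, p(48)=147273, p(49)=173525, p(50)=204226, p(51)=239943, p(52)=281589, p(53)=329931, p(54)=386155, p(55)=451276, p(56)=526823, p(57)=614154, p(58)=715220, p(59)=831820, p(60)=966467, p(61)=1121505, p(62)=1300156, p(63)=1505499, p(64)=1741630, p(65)=2012558, p(66)=2323520, p(67)=2679689, p(68)=3087735, p(69)=3554345, p(70)=4087968, p(71)=4697205, p(72)=5392783, p(73)=6185689, p(74)=7089500, p(75)=8118264, p(76)=9289091, p(77)=10619863, p(78)=12132164, p(79)=13848650, p(80)=15796476, p(81)=18004327, p(82)=20506255, p(83)=23338469, p(84)=26543660, p(85)=30167357, p(86)=34262962, p(87)=38887673, p(88)=44108109, p(89)=49995925, p(90)=56634173, p(91)=64112359, p(92)=72533807, p(93)=82010177, p(94)=92669720, p(95)=104651419, p(96)=118114304.
Final step: p(97) = p(96) + p(95) - p(92) - p(90) + p(85) + p(82) - p(75) - p(71) + p(62) + p(57) - p(46) - p(40) + p(27) + p(20) - p(5)
= 118114304 + 104651419 - 72533807 - 56634173 + 30167357 + 20506255 - 8118264 - 4697205 + 1300156 + 614154 - 105558 - 37338 + 3010 + 627 - 7
= 133230930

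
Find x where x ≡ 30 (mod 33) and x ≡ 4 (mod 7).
228

Using Chinese Remainder Theorem:
M = 33 × 7 = 231
M1 = 7, M2 = 33
y1 = 7^(-1) mod 33 = 19
y2 = 33^(-1) mod 7 = 3
x = (30×7×19 + 4×33×3) mod 231 = 228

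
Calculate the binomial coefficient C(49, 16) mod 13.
9

Using Lucas' theorem:
Write n=49 and k=16 in base 13:
n in base 13: [3, 10]
k in base 13: [1, 3]
C(49,16) mod 13 = ∏ C(n_i, k_i) mod 13
Digit binomials (mod 13): C(3,1) = 3; C(10,3) = 120 ≡ 3
Product: 3 × 3 = 9 ≡ 9 (mod 13)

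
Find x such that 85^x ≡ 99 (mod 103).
35

Baby-step giant-step with step n = ⌈√103⌉ = 11.
Baby steps 85^j mod 103 (j:value) for j=0..10: 0:1, 1:85, 2:15, 3:39, 4:19, 5:70, 6:79, 7:20, 8:52, 9:94, 10:59.
Giant-step multiplier: 85^(-11) ≡ 85^(102-11) = 85^91 ≡ 74 (mod 103).
Giant steps γ_i = 99·74^i mod 103: γ_0=99, γ_1=13, γ_2=35, γ_3=15 (in table at j=2).
x = i·n + j = 3·11 + 2 = 35.
Check: 85^35 ≡ 99 (mod 103).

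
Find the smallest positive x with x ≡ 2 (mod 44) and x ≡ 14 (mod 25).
1014

Using Chinese Remainder Theorem:
M = 44 × 25 = 1100
M1 = 25, M2 = 44
y1 = 25^(-1) mod 44 = 37
y2 = 44^(-1) mod 25 = 4
x = (2×25×37 + 14×44×4) mod 1100 = 1014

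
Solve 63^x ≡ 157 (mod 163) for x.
69

Baby-step giant-step with step n = ⌈√163⌉ = 13.
Baby steps 63^j mod 163 (j:value) for j=0..12: 0:1, 1:63, 2:57, 3:5, 4:152, 5:122, 6:25, 7:108, 8:121, 9:125, 10:51, 11:116, 12:136.
Giant-step multiplier: 63^(-13) ≡ 63^(162-13) = 63^149 ≡ 101 (mod 163).
Giant steps γ_i = 157·101^i mod 163: γ_0=157, γ_1=46, γ_2=82, γ_3=132, γ_4=129, γ_5=152 (in table at j=4).
x = i·n + j = 5·13 + 4 = 69.
Check: 63^69 ≡ 157 (mod 163).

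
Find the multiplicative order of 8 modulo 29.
28

29 is prime, so ord(8) divides φ(29) = 28.
Divisors of 28: 1, 2, 4, 7, 14, 28.
Repeated squaring: 8^1 ≡ 8, 8^2 ≡ 6, 8^4 ≡ 7, 8^8 ≡ 20, 8^16 ≡ 23 (mod 29).
Test 8^d mod 29 for each divisor d in increasing order:
8^1 ≡ 8
8^2 ≡ 6
8^4 ≡ 7
8^7 = 8^4·8^2·8^1 ≡ 17
8^14 = 8^8·8^4·8^2 ≡ 28
8^28 = 8^16·8^8·8^4 ≡ 1  ← first divisor giving 1
The order is 28.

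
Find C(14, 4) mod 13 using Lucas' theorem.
0

Using Lucas' theorem:
Write n=14 and k=4 in base 13:
n in base 13: [1, 1]
k in base 13: [0, 4]
C(14,4) mod 13 = ∏ C(n_i, k_i) mod 13
Digit binomials (mod 13): C(1,0) = 1; C(1,4) = 0 (k_i > n_i)
Product: 1 × 0 = 0 ≡ 0 (mod 13)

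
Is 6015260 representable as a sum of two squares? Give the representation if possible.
Not possible

Factorization: 6015260 = 2^2 × 5 × 67^3
By Fermat: n is sum of two squares iff every prime p ≡ 3 (mod 4) appears to even power.
Prime(s) ≡ 3 (mod 4) with odd exponent: [(67, 3)]
Therefore 6015260 cannot be expressed as a² + b².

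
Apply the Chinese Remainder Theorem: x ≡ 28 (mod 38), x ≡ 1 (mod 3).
28

Using Chinese Remainder Theorem:
M = 38 × 3 = 114
M1 = 3, M2 = 38
y1 = 3^(-1) mod 38 = 13
y2 = 38^(-1) mod 3 = 2
x = (28×3×13 + 1×38×2) mod 114 = 28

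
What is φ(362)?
180

362 = 2 × 181
φ(n) = n × ∏(1 - 1/p) for each prime p dividing n
φ(362) = 362 × (1 - 1/2) × (1 - 1/181) = 180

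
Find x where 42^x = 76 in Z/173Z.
73

Baby-step giant-step with step n = ⌈√173⌉ = 14.
Baby steps 42^j mod 173 (j:value) for j=0..13: 0:1, 1:42, 2:34, 3:44, 4:118, 5:112, 6:33, 7:2, 8:84, 9:68, 10:88, 11:63, 12:51, 13:66.
Giant-step multiplier: 42^(-14) ≡ 42^(172-14) = 42^158 ≡ 130 (mod 173).
Giant steps γ_i = 76·130^i mod 173: γ_0=76, γ_1=19, γ_2=48, γ_3=12, γ_4=3, γ_5=44 (in table at j=3).
x = i·n + j = 5·14 + 3 = 73.
Check: 42^73 ≡ 76 (mod 173).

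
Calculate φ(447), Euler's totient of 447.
296

447 = 3 × 149
φ(n) = n × ∏(1 - 1/p) for each prime p dividing n
φ(447) = 447 × (1 - 1/3) × (1 - 1/149) = 296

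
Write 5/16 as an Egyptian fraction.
1/4 + 1/16

Greedy algorithm:
5/16: ceiling(16/5) = 4, use 1/4
1/16: ceiling(16/1) = 16, use 1/16
Result: 5/16 = 1/4 + 1/16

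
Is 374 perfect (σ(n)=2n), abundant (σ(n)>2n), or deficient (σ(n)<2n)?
deficient

Proper divisors of 374: sum = 1 + 2 + 11 + 17 + 22 + 34 + 187 = 274
Since 274 < 374, 374 is deficient.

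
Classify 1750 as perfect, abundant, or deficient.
abundant

Proper divisors of 1750: sum = 1 + 2 + 5 + 7 + 10 + 14 + 25 + 35 + 50 + 70 + 125 + 175 + 250 + 350 + 875 = 1994
Since 1994 > 1750, 1750 is abundant.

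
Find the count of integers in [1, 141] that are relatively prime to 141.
92

141 = 3 × 47
φ(n) = n × ∏(1 - 1/p) for each prime p dividing n
φ(141) = 141 × (1 - 1/3) × (1 - 1/47) = 92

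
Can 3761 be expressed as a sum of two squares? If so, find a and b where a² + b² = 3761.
25² + 56² (a=25, b=56)

Factorization: 3761 = 3761
By Fermat: n is sum of two squares iff every prime p ≡ 3 (mod 4) appears to even power.
All primes ≡ 3 (mod 4) appear to even power.
Search a = 0, 1, 2, … for 3761 - a² a perfect square: first hit at a = 25: 3761 - 625 = 3136 = 56².
3761 = 25² + 56² = 625 + 3136 ✓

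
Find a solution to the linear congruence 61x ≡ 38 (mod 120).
x ≡ 38 (mod 120)

gcd(61, 120) = 1, which divides 38, so solutions exist.
Find 61^(-1) mod 120 by the extended Euclidean algorithm:
120 = 1 × 61 + 59  ⟹  59 = (1)·120 + (-1)·61
61 = 1 × 59 + 2  ⟹  2 = (-1)·120 + (2)·61
59 = 29 × 2 + 1  ⟹  1 = (30)·120 + (-59)·61
So (-59)·61 ≡ 1 (mod 120), i.e. 61^(-1) ≡ -59 ≡ 61 (mod 120).
x ≡ 61 × 38 = 2318 ≡ 38 (mod 120).
Check: 61 × 38 = 2318 ≡ 38 (mod 120).
Unique solution: x ≡ 38 (mod 120)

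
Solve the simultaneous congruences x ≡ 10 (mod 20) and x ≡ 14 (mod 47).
390

Using Chinese Remainder Theorem:
M = 20 × 47 = 940
M1 = 47, M2 = 20
y1 = 47^(-1) mod 20 = 3
y2 = 20^(-1) mod 47 = 40
x = (10×47×3 + 14×20×40) mod 940 = 390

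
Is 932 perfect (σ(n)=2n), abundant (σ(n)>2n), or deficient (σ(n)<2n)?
deficient

Proper divisors of 932: sum = 1 + 2 + 4 + 233 + 466 = 706
Since 706 < 932, 932 is deficient.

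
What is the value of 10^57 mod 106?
42

Repeated squaring. Binary of 57 = 111001.
10^1 ≡ 10 (mod 106); 10^2 ≡ 100 (mod 106); 10^4 ≡ 36 (mod 106); 10^8 ≡ 24 (mod 106); 10^16 ≡ 46 (mod 106); 10^32 ≡ 102 (mod 106)
10^57 = 10^1 × 10^8 × 10^16 × 10^32 ≡ 42 (mod 106)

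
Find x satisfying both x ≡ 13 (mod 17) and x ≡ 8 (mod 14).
64

Using Chinese Remainder Theorem:
M = 17 × 14 = 238
M1 = 14, M2 = 17
y1 = 14^(-1) mod 17 = 11
y2 = 17^(-1) mod 14 = 5
x = (13×14×11 + 8×17×5) mod 238 = 64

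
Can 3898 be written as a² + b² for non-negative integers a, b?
33² + 53² (a=33, b=53)

Factorization: 3898 = 2 × 1949
By Fermat: n is sum of two squares iff every prime p ≡ 3 (mod 4) appears to even power.
All primes ≡ 3 (mod 4) appear to even power.
Search a = 0, 1, 2, … for 3898 - a² a perfect square: first hit at a = 33: 3898 - 1089 = 2809 = 53².
3898 = 33² + 53² = 1089 + 2809 ✓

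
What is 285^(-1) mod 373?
89

gcd(285, 373) = 1, so the inverse exists.
Extended Euclidean algorithm on (373, 285):
373 = 1 × 285 + 88  ⟹  88 = (1)·373 + (-1)·285
285 = 3 × 88 + 21  ⟹  21 = (-3)·373 + (4)·285
88 = 4 × 21 + 4  ⟹  4 = (13)·373 + (-17)·285
21 = 5 × 4 + 1  ⟹  1 = (-68)·373 + (89)·285
So (89)·285 ≡ 1 (mod 373), i.e. 285^(-1) ≡ 89 (mod 373).
Check: 285 × 89 = 25365 ≡ 1 (mod 373)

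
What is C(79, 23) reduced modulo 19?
0

Using Lucas' theorem:
Write n=79 and k=23 in base 19:
n in base 19: [4, 3]
k in base 19: [1, 4]
C(79,23) mod 19 = ∏ C(n_i, k_i) mod 19
Digit binomials (mod 19): C(4,1) = 4; C(3,4) = 0 (k_i > n_i)
Product: 4 × 0 = 0 ≡ 0 (mod 19)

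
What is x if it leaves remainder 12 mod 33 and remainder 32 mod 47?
408

Using Chinese Remainder Theorem:
M = 33 × 47 = 1551
M1 = 47, M2 = 33
y1 = 47^(-1) mod 33 = 26
y2 = 33^(-1) mod 47 = 10
x = (12×47×26 + 32×33×10) mod 1551 = 408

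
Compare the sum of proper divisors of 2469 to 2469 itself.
deficient

Proper divisors of 2469: sum = 1 + 3 + 823 = 827
Since 827 < 2469, 2469 is deficient.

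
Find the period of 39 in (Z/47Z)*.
46

47 is prime, so ord(39) divides φ(47) = 46.
Divisors of 46: 1, 2, 23, 46.
Repeated squaring: 39^1 ≡ 39, 39^2 ≡ 17, 39^4 ≡ 7, 39^8 ≡ 2, 39^16 ≡ 4, 39^32 ≡ 16 (mod 47).
Test 39^d mod 47 for each divisor d in increasing order:
39^1 ≡ 39
39^2 ≡ 17
39^23 = 39^16·39^4·39^2·39^1 ≡ 46
39^46 = 39^32·39^8·39^4·39^2 ≡ 1  ← first divisor giving 1
The order is 46.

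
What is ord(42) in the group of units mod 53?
13

53 is prime, so ord(42) divides φ(53) = 52.
Divisors of 52: 1, 2, 4, 13, 26, 52.
Repeated squaring: 42^1 ≡ 42, 42^2 ≡ 15, 42^4 ≡ 13, 42^8 ≡ 10, 42^16 ≡ 47, 42^32 ≡ 36 (mod 53).
Test 42^d mod 53 for each divisor d in increasing order:
42^1 ≡ 42
42^2 ≡ 15
42^4 ≡ 13
42^13 = 42^8·42^4·42^1 ≡ 1  ← first divisor giving 1
The order is 13.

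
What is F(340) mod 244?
67

Matrix identity: Q^n = [[F_(n+1), F_n], [F_n, F_(n-1)]] with Q = [[1,1],[1,0]].
n = 340 = 101010100₂. Square-and-multiply, entries mod 244:
Q^1 = [[1,1],[1,0]]
Q^2 = (Q^1)² = [[2,1],[1,1]]
Q^5 = (Q^2)²·Q = [[8,5],[5,3]]
Q^10 = (Q^5)² = [[89,55],[55,34]]
Q^21 = (Q^10)²·Q = [[143,210],[210,177]]
Q^42 = (Q^21)² = [[133,100],[100,33]]
Q^85 = (Q^42)²·Q = [[125,117],[117,8]]
Q^170 = (Q^85)² = [[34,189],[189,89]]
Q^340 = (Q^170)² = [[33,67],[67,210]]
F_340 mod 244 = Q^340[0][1] = 67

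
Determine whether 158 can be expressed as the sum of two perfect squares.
Not possible

Factorization: 158 = 2 × 79
By Fermat: n is sum of two squares iff every prime p ≡ 3 (mod 4) appears to even power.
Prime(s) ≡ 3 (mod 4) with odd exponent: [(79, 1)]
Therefore 158 cannot be expressed as a² + b².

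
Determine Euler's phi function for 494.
216

494 = 2 × 13 × 19
φ(n) = n × ∏(1 - 1/p) for each prime p dividing n
φ(494) = 494 × (1 - 1/2) × (1 - 1/13) × (1 - 1/19) = 216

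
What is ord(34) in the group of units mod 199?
198

199 is prime, so ord(34) divides φ(199) = 198.
Divisors of 198: 1, 2, 3, 6, 9, 11, 18, 22, 33, 66, 99, 198.
Repeated squaring: 34^1 ≡ 34, 34^2 ≡ 161, 34^4 ≡ 51, 34^8 ≡ 14, 34^16 ≡ 196, 34^32 ≡ 9, 34^64 ≡ 81, 34^128 ≡ 193 (mod 199).
Test 34^d mod 199 for each divisor d in increasing order:
34^1 ≡ 34
34^2 ≡ 161
34^3 = 34^2·34^1 ≡ 101
34^6 = 34^4·34^2 ≡ 52
34^9 = 34^8·34^1 ≡ 78
34^11 = 34^8·34^2·34^1 ≡ 21
34^18 = 34^16·34^2 ≡ 114
34^22 = 34^16·34^4·34^2 ≡ 43
34^33 = 34^32·34^1 ≡ 107
34^66 = 34^64·34^2 ≡ 106
34^99 = 34^64·34^32·34^2·34^1 ≡ 198
34^198 = 34^128·34^64·34^4·34^2 ≡ 1  ← first divisor giving 1
The order is 198.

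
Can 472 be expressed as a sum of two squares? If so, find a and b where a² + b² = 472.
Not possible

Factorization: 472 = 2^3 × 59
By Fermat: n is sum of two squares iff every prime p ≡ 3 (mod 4) appears to even power.
Prime(s) ≡ 3 (mod 4) with odd exponent: [(59, 1)]
Therefore 472 cannot be expressed as a² + b².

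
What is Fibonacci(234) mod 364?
328

Matrix identity: Q^n = [[F_(n+1), F_n], [F_n, F_(n-1)]] with Q = [[1,1],[1,0]].
n = 234 = 11101010₂. Square-and-multiply, entries mod 364:
Q^1 = [[1,1],[1,0]]
Q^3 = (Q^1)²·Q = [[3,2],[2,1]]
Q^7 = (Q^3)²·Q = [[21,13],[13,8]]
Q^14 = (Q^7)² = [[246,13],[13,233]]
Q^29 = (Q^14)²·Q = [[300,261],[261,39]]
Q^58 = (Q^29)² = [[145,27],[27,118]]
Q^117 = (Q^58)²·Q = [[99,278],[278,185]]
Q^234 = (Q^117)² = [[89,328],[328,125]]
F_234 mod 364 = Q^234[0][1] = 328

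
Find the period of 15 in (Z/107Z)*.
106

107 is prime, so ord(15) divides φ(107) = 106.
Divisors of 106: 1, 2, 53, 106.
Repeated squaring: 15^1 ≡ 15, 15^2 ≡ 11, 15^4 ≡ 14, 15^8 ≡ 89, 15^16 ≡ 3, 15^32 ≡ 9, 15^64 ≡ 81 (mod 107).
Test 15^d mod 107 for each divisor d in increasing order:
15^1 ≡ 15
15^2 ≡ 11
15^53 = 15^32·15^16·15^4·15^1 ≡ 106
15^106 = 15^64·15^32·15^8·15^2 ≡ 1  ← first divisor giving 1
The order is 106.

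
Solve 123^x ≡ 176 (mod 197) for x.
87

Baby-step giant-step with step n = ⌈√197⌉ = 15.
Baby steps 123^j mod 197 (j:value) for j=0..14: 0:1, 1:123, 2:157, 3:5, 4:24, 5:194, 6:25, 7:120, 8:182, 9:125, 10:9, 11:122, 12:34, 13:45, 14:19.
Giant-step multiplier: 123^(-15) ≡ 123^(196-15) = 123^181 ≡ 124 (mod 197).
Giant steps γ_i = 176·124^i mod 197: γ_0=176, γ_1=154, γ_2=184, γ_3=161, γ_4=67, γ_5=34 (in table at j=12).
x = i·n + j = 5·15 + 12 = 87.
Check: 123^87 ≡ 176 (mod 197).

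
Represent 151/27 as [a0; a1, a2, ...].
[5; 1, 1, 2, 5]

Euclidean algorithm steps:
151 = 5 × 27 + 16
27 = 1 × 16 + 11
16 = 1 × 11 + 5
11 = 2 × 5 + 1
5 = 5 × 1 + 0
Continued fraction: [5; 1, 1, 2, 5]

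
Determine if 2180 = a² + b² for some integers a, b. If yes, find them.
8² + 46² (a=8, b=46)

Factorization: 2180 = 2^2 × 5 × 109
By Fermat: n is sum of two squares iff every prime p ≡ 3 (mod 4) appears to even power.
All primes ≡ 3 (mod 4) appear to even power.
Search a = 0, 1, 2, … for 2180 - a² a perfect square: first hit at a = 8: 2180 - 64 = 2116 = 46².
2180 = 8² + 46² = 64 + 2116 ✓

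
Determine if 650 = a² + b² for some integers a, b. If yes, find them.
5² + 25² (a=5, b=25)

Factorization: 650 = 2 × 5^2 × 13
By Fermat: n is sum of two squares iff every prime p ≡ 3 (mod 4) appears to even power.
All primes ≡ 3 (mod 4) appear to even power.
Search a = 0, 1, 2, … for 650 - a² a perfect square: first hit at a = 5: 650 - 25 = 625 = 25².
650 = 5² + 25² = 25 + 625 ✓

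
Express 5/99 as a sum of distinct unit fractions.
1/20 + 1/1980

Greedy algorithm:
5/99: ceiling(99/5) = 20, use 1/20
1/1980: ceiling(1980/1) = 1980, use 1/1980
Result: 5/99 = 1/20 + 1/1980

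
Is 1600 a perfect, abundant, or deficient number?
abundant

Proper divisors of 1600: sum = 1 + 2 + 4 + 5 + 8 + 10 + 16 + 20 + ... + 200 + 320 + 400 + 800 (20 divisors) = 2337
Since 2337 > 1600, 1600 is abundant.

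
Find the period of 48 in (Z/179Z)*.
89

179 is prime, so ord(48) divides φ(179) = 178.
Divisors of 178: 1, 2, 89, 178.
Repeated squaring: 48^1 ≡ 48, 48^2 ≡ 156, 48^4 ≡ 171, 48^8 ≡ 64, 48^16 ≡ 158, 48^32 ≡ 83, 48^64 ≡ 87, 48^128 ≡ 51 (mod 179).
Test 48^d mod 179 for each divisor d in increasing order:
48^1 ≡ 48
48^2 ≡ 156
48^89 = 48^64·48^16·48^8·48^1 ≡ 1  ← first divisor giving 1
The order is 89.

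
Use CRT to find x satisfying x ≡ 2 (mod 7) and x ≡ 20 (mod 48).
212

Using Chinese Remainder Theorem:
M = 7 × 48 = 336
M1 = 48, M2 = 7
y1 = 48^(-1) mod 7 = 6
y2 = 7^(-1) mod 48 = 7
x = (2×48×6 + 20×7×7) mod 336 = 212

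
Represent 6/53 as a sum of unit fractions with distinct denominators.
1/9 + 1/477

Greedy algorithm:
6/53: ceiling(53/6) = 9, use 1/9
1/477: ceiling(477/1) = 477, use 1/477
Result: 6/53 = 1/9 + 1/477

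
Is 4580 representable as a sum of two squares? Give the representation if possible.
22² + 64² (a=22, b=64)

Factorization: 4580 = 2^2 × 5 × 229
By Fermat: n is sum of two squares iff every prime p ≡ 3 (mod 4) appears to even power.
All primes ≡ 3 (mod 4) appear to even power.
Search a = 0, 1, 2, … for 4580 - a² a perfect square: first hit at a = 22: 4580 - 484 = 4096 = 64².
4580 = 22² + 64² = 484 + 4096 ✓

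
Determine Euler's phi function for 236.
116

236 = 2^2 × 59
φ(n) = n × ∏(1 - 1/p) for each prime p dividing n
φ(236) = 236 × (1 - 1/2) × (1 - 1/59) = 116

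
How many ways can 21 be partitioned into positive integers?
792

p(n) counts ways to write n as a sum of positive integers (order ignored).
Euler's pentagonal recurrence: p(k) = p(k-1) + p(k-2) - p(k-5) - p(k-7) + p(k-12) + p(k-15) - ... (offsets j(3j∓1)/2, signs ++--, p(0)=1, p(<0)=0).
DP table for k = 0..20: p(0)=1, p(1)=1, p(2)=2, p(3)=3, p(4)=5, p(5)=7, p(6)=11, p(7)=15, p(8)=22, p(9)=30, p(10)=42, p(11)=56, p(12)=77, p(13)=101, p(14)=135, p(15)=176, p(16)=231, p(17)=297, p(18)=385, p(19)=490, p(20)=627.
Final step: p(21) = p(20) + p(19) - p(16) - p(14) + p(9) + p(6)
= 627 + 490 - 231 - 135 + 30 + 11
= 792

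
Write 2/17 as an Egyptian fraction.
1/9 + 1/153

Greedy algorithm:
2/17: ceiling(17/2) = 9, use 1/9
1/153: ceiling(153/1) = 153, use 1/153
Result: 2/17 = 1/9 + 1/153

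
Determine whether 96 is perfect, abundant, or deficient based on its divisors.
abundant

Proper divisors of 96: sum = 1 + 2 + 3 + 4 + 6 + 8 + 12 + 16 + 24 + 32 + 48 = 156
Since 156 > 96, 96 is abundant.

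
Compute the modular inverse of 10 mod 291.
262

gcd(10, 291) = 1, so the inverse exists.
Extended Euclidean algorithm on (291, 10):
291 = 29 × 10 + 1  ⟹  1 = (1)·291 + (-29)·10
So (-29)·10 ≡ 1 (mod 291), i.e. 10^(-1) ≡ -29 ≡ 262 (mod 291).
Check: 10 × 262 = 2620 ≡ 1 (mod 291)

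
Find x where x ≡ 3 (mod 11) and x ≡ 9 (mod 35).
289

Using Chinese Remainder Theorem:
M = 11 × 35 = 385
M1 = 35, M2 = 11
y1 = 35^(-1) mod 11 = 6
y2 = 11^(-1) mod 35 = 16
x = (3×35×6 + 9×11×16) mod 385 = 289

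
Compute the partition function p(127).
3913864295

p(n) counts ways to write n as a sum of positive integers (order ignored).
Euler's pentagonal recurrence: p(k) = p(k-1) + p(k-2) - p(k-5) - p(k-7) + p(k-12) + p(k-15) - ... (offsets j(3j∓1)/2, signs ++--, p(0)=1, p(<0)=0).
DP table for k = 0..126: p(0)=1, p(1)=1, p(2)=2, p(3)=3, p(4)=5, p(5)=7, p(6)=11, p(7)=15, p(8)=22, p(9)=30, p(10)=42, p(11)=56, p(12)=77, p(13)=101, p(14)=135, p(15)=176, p(16)=231, p(17)=297, p(18)=385, p(19)=490, p(20)=627, p(21)=792, p(22)=1002, p(23)=1255, p(24)=1575, p(25)=1958, p(26)=2436, p(27)=3010, p(28)=3718, p(29)=4565, p(30)=5604, p(31)=6842, p(32)=8349, p(33)=10143, p(34)=12310, p(35)=14883, p(36)=17977, p(37)=21637, p(38)=26015, p(39)=31185, p(40)=37338, p(41)=44583, p(42)=53174, p(43)=63261, p(44)=75175, p(45)=89134, p(46)=105558, p(47)=124754, p(48)=147273, p(49)=173525, p(50)=204226, p(51)=239943, p(52)=281589, p(53)=329931, p(54)=386155, p(55)=451276, p(56)=526823, p(57)=614154, p(58)=715220, p(59)=831820, p(60)=966467, p(61)=1121505, p(62)=1300156, p(63)=1505499, p(64)=1741630, p(65)=2012558, p(66)=2323520, p(67)=2679689, p(68)=3087735, p(69)=3554345, p(70)=4087968, p(71)=4697205, p(72)=5392783, p(73)=6185689, p(74)=7089500, p(75)=8118264, p(76)=9289091, p(77)=10619863, p(78)=12132164, p(79)=13848650, p(80)=15796476, p(81)=18004327, p(82)=20506255, p(83)=23338469, p(84)=26543660, p(85)=30167357, p(86)=34262962, p(87)=38887673, p(88)=44108109, p(89)=49995925, p(90)=56634173, p(91)=64112359, p(92)=72533807, p(93)=82010177, p(94)=92669720, p(95)=104651419, p(96)=118114304, p(97)=133230930, p(98)=150198136, p(99)=169229875, p(100)=190569292, p(101)=214481126, p(102)=241265379, p(103)=271248950, p(104)=304801365, p(105)=342325709, p(106)=384276336, p(107)=431149389, p(108)=483502844, p(109)=541946240, p(110)=607163746, p(111)=679903203, p(112)=761002156, p(113)=851376628, p(114)=952050665, p(115)=1064144451, p(116)=1188908248, p(117)=1327710076, p(118)=1482074143, p(119)=1653668665, p(120)=1844349560, p(121)=2056148051, p(122)=2291320912, p(123)=2552338241, p(124)=2841940500, p(125)=3163127352, p(126)=3519222692.
Final step: p(127) = p(126) + p(125) - p(122) - p(120) + p(115) + p(112) - p(105) - p(101) + p(92) + p(87) - p(76) - p(70) + p(57) + p(50) - p(35) - p(27) + p(10) + p(1)
= 3519222692 + 3163127352 - 2291320912 - 1844349560 + 1064144451 + 761002156 - 342325709 - 214481126 + 72533807 + 38887673 - 9289091 - 4087968 + 614154 + 204226 - 14883 - 3010 + 42 + 1
= 3913864295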